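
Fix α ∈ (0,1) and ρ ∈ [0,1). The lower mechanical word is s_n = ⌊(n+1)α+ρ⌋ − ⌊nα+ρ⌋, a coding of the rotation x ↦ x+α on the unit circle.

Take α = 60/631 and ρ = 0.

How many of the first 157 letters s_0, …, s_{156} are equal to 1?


#1s = Σ_{n=0}^{156} s_n = Σ_{n=0}^{156} (⌊(n+1)α+ρ⌋ − ⌊nα+ρ⌋)
the sum telescopes: every ⌊nα+ρ⌋ with 0 < n < 157 appears once with + and once with −, leaving ⌊157α+ρ⌋ − ⌊0·α+ρ⌋
157α + ρ = (157·60) / 631 = 9420/631
ρ = 0/631
⌊9420/631⌋ = 14,  ⌊0/631⌋ = 0
#1s = 14 − 0 = 14

14


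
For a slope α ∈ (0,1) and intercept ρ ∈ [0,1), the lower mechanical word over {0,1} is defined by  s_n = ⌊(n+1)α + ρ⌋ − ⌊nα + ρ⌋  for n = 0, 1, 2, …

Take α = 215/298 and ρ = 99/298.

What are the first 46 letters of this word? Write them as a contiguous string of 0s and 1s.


n=0: ⌊(1·215+99)/298⌋ − ⌊(0·215+99)/298⌋ = ⌊314/298⌋ − ⌊99/298⌋ = 1 − 0 = 1
n=1: ⌊(2·215+99)/298⌋ − ⌊(1·215+99)/298⌋ = ⌊529/298⌋ − ⌊314/298⌋ = 1 − 1 = 0
n=2: ⌊(3·215+99)/298⌋ − ⌊(2·215+99)/298⌋ = ⌊744/298⌋ − ⌊529/298⌋ = 2 − 1 = 1
n=3: ⌊(4·215+99)/298⌋ − ⌊(3·215+99)/298⌋ = ⌊959/298⌋ − ⌊744/298⌋ = 3 − 2 = 1
n=4: ⌊(5·215+99)/298⌋ − ⌊(4·215+99)/298⌋ = ⌊1174/298⌋ − ⌊959/298⌋ = 3 − 3 = 0
n=5: ⌊(6·215+99)/298⌋ − ⌊(5·215+99)/298⌋ = ⌊1389/298⌋ − ⌊1174/298⌋ = 4 − 3 = 1
n=6: ⌊(7·215+99)/298⌋ − ⌊(6·215+99)/298⌋ = ⌊1604/298⌋ − ⌊1389/298⌋ = 5 − 4 = 1
n=7: ⌊(8·215+99)/298⌋ − ⌊(7·215+99)/298⌋ = ⌊1819/298⌋ − ⌊1604/298⌋ = 6 − 5 = 1
n=8: ⌊(9·215+99)/298⌋ − ⌊(8·215+99)/298⌋ = ⌊2034/298⌋ − ⌊1819/298⌋ = 6 − 6 = 0
n=9: ⌊(10·215+99)/298⌋ − ⌊(9·215+99)/298⌋ = ⌊2249/298⌋ − ⌊2034/298⌋ = 7 − 6 = 1
n=10: ⌊(11·215+99)/298⌋ − ⌊(10·215+99)/298⌋ = ⌊2464/298⌋ − ⌊2249/298⌋ = 8 − 7 = 1
n=11: ⌊(12·215+99)/298⌋ − ⌊(11·215+99)/298⌋ = ⌊2679/298⌋ − ⌊2464/298⌋ = 8 − 8 = 0
n=12: ⌊(13·215+99)/298⌋ − ⌊(12·215+99)/298⌋ = ⌊2894/298⌋ − ⌊2679/298⌋ = 9 − 8 = 1
n=13: ⌊(14·215+99)/298⌋ − ⌊(13·215+99)/298⌋ = ⌊3109/298⌋ − ⌊2894/298⌋ = 10 − 9 = 1
n=14: ⌊(15·215+99)/298⌋ − ⌊(14·215+99)/298⌋ = ⌊3324/298⌋ − ⌊3109/298⌋ = 11 − 10 = 1
n=15: ⌊(16·215+99)/298⌋ − ⌊(15·215+99)/298⌋ = ⌊3539/298⌋ − ⌊3324/298⌋ = 11 − 11 = 0
n=16: ⌊(17·215+99)/298⌋ − ⌊(16·215+99)/298⌋ = ⌊3754/298⌋ − ⌊3539/298⌋ = 12 − 11 = 1
n=17: ⌊(18·215+99)/298⌋ − ⌊(17·215+99)/298⌋ = ⌊3969/298⌋ − ⌊3754/298⌋ = 13 − 12 = 1
n=18: ⌊(19·215+99)/298⌋ − ⌊(18·215+99)/298⌋ = ⌊4184/298⌋ − ⌊3969/298⌋ = 14 − 13 = 1
n=19: ⌊(20·215+99)/298⌋ − ⌊(19·215+99)/298⌋ = ⌊4399/298⌋ − ⌊4184/298⌋ = 14 − 14 = 0
n=20: ⌊(21·215+99)/298⌋ − ⌊(20·215+99)/298⌋ = ⌊4614/298⌋ − ⌊4399/298⌋ = 15 − 14 = 1
n=21: ⌊(22·215+99)/298⌋ − ⌊(21·215+99)/298⌋ = ⌊4829/298⌋ − ⌊4614/298⌋ = 16 − 15 = 1
n=22: ⌊(23·215+99)/298⌋ − ⌊(22·215+99)/298⌋ = ⌊5044/298⌋ − ⌊4829/298⌋ = 16 − 16 = 0
n=23: ⌊(24·215+99)/298⌋ − ⌊(23·215+99)/298⌋ = ⌊5259/298⌋ − ⌊5044/298⌋ = 17 − 16 = 1
n=24: ⌊(25·215+99)/298⌋ − ⌊(24·215+99)/298⌋ = ⌊5474/298⌋ − ⌊5259/298⌋ = 18 − 17 = 1
n=25: ⌊(26·215+99)/298⌋ − ⌊(25·215+99)/298⌋ = ⌊5689/298⌋ − ⌊5474/298⌋ = 19 − 18 = 1
n=26: ⌊(27·215+99)/298⌋ − ⌊(26·215+99)/298⌋ = ⌊5904/298⌋ − ⌊5689/298⌋ = 19 − 19 = 0
n=27: ⌊(28·215+99)/298⌋ − ⌊(27·215+99)/298⌋ = ⌊6119/298⌋ − ⌊5904/298⌋ = 20 − 19 = 1
n=28: ⌊(29·215+99)/298⌋ − ⌊(28·215+99)/298⌋ = ⌊6334/298⌋ − ⌊6119/298⌋ = 21 − 20 = 1
n=29: ⌊(30·215+99)/298⌋ − ⌊(29·215+99)/298⌋ = ⌊6549/298⌋ − ⌊6334/298⌋ = 21 − 21 = 0
n=30: ⌊(31·215+99)/298⌋ − ⌊(30·215+99)/298⌋ = ⌊6764/298⌋ − ⌊6549/298⌋ = 22 − 21 = 1
n=31: ⌊(32·215+99)/298⌋ − ⌊(31·215+99)/298⌋ = ⌊6979/298⌋ − ⌊6764/298⌋ = 23 − 22 = 1
n=32: ⌊(33·215+99)/298⌋ − ⌊(32·215+99)/298⌋ = ⌊7194/298⌋ − ⌊6979/298⌋ = 24 − 23 = 1
n=33: ⌊(34·215+99)/298⌋ − ⌊(33·215+99)/298⌋ = ⌊7409/298⌋ − ⌊7194/298⌋ = 24 − 24 = 0
n=34: ⌊(35·215+99)/298⌋ − ⌊(34·215+99)/298⌋ = ⌊7624/298⌋ − ⌊7409/298⌋ = 25 − 24 = 1
n=35: ⌊(36·215+99)/298⌋ − ⌊(35·215+99)/298⌋ = ⌊7839/298⌋ − ⌊7624/298⌋ = 26 − 25 = 1
n=36: ⌊(37·215+99)/298⌋ − ⌊(36·215+99)/298⌋ = ⌊8054/298⌋ − ⌊7839/298⌋ = 27 − 26 = 1
n=37: ⌊(38·215+99)/298⌋ − ⌊(37·215+99)/298⌋ = ⌊8269/298⌋ − ⌊8054/298⌋ = 27 − 27 = 0
n=38: ⌊(39·215+99)/298⌋ − ⌊(38·215+99)/298⌋ = ⌊8484/298⌋ − ⌊8269/298⌋ = 28 − 27 = 1
n=39: ⌊(40·215+99)/298⌋ − ⌊(39·215+99)/298⌋ = ⌊8699/298⌋ − ⌊8484/298⌋ = 29 − 28 = 1
n=40: ⌊(41·215+99)/298⌋ − ⌊(40·215+99)/298⌋ = ⌊8914/298⌋ − ⌊8699/298⌋ = 29 − 29 = 0
n=41: ⌊(42·215+99)/298⌋ − ⌊(41·215+99)/298⌋ = ⌊9129/298⌋ − ⌊8914/298⌋ = 30 − 29 = 1
n=42: ⌊(43·215+99)/298⌋ − ⌊(42·215+99)/298⌋ = ⌊9344/298⌋ − ⌊9129/298⌋ = 31 − 30 = 1
n=43: ⌊(44·215+99)/298⌋ − ⌊(43·215+99)/298⌋ = ⌊9559/298⌋ − ⌊9344/298⌋ = 32 − 31 = 1
n=44: ⌊(45·215+99)/298⌋ − ⌊(44·215+99)/298⌋ = ⌊9774/298⌋ − ⌊9559/298⌋ = 32 − 32 = 0
n=45: ⌊(46·215+99)/298⌋ − ⌊(45·215+99)/298⌋ = ⌊9989/298⌋ − ⌊9774/298⌋ = 33 − 32 = 1

1011011101101110111011011101101110111011011101


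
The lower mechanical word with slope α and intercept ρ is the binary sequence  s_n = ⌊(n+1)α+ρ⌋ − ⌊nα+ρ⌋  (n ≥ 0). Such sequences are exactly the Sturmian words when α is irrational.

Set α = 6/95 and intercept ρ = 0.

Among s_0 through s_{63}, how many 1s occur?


#1s = Σ_{n=0}^{63} s_n = Σ_{n=0}^{63} (⌊(n+1)α+ρ⌋ − ⌊nα+ρ⌋)
the sum telescopes: every ⌊nα+ρ⌋ with 0 < n < 64 appears once with + and once with −, leaving ⌊64α+ρ⌋ − ⌊0·α+ρ⌋
64α + ρ = (64·6) / 95 = 384/95
ρ = 0/95
⌊384/95⌋ = 4,  ⌊0/95⌋ = 0
#1s = 4 − 0 = 4

4


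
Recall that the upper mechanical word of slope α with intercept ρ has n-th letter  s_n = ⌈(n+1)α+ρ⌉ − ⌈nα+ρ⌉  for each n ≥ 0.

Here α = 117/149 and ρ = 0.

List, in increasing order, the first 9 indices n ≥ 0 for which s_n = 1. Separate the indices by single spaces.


0 1 2 3 5 6 7 8 10

n=0: ⌈117/149⌉−⌈0/149⌉ = 1−0 = 1  ← one
n=1: ⌈234/149⌉−⌈117/149⌉ = 2−1 = 1  ← one
n=2: ⌈351/149⌉−⌈234/149⌉ = 3−2 = 1  ← one
n=3: ⌈468/149⌉−⌈351/149⌉ = 4−3 = 1  ← one
n=4: ⌈585/149⌉−⌈468/149⌉ = 4−4 = 0
n=5: ⌈702/149⌉−⌈585/149⌉ = 5−4 = 1  ← one
n=6: ⌈819/149⌉−⌈702/149⌉ = 6−5 = 1  ← one
n=7: ⌈936/149⌉−⌈819/149⌉ = 7−6 = 1  ← one
n=8: ⌈1053/149⌉−⌈936/149⌉ = 8−7 = 1  ← one
n=9: ⌈1170/149⌉−⌈1053/149⌉ = 8−8 = 0
n=10: ⌈1287/149⌉−⌈1170/149⌉ = 9−8 = 1  ← one
positions of the first 9 ones: 0 1 2 3 5 6 7 8 10


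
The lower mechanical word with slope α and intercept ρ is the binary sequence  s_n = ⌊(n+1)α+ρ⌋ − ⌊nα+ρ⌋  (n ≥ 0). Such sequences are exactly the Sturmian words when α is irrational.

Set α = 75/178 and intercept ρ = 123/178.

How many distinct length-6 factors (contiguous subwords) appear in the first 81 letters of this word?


7

t_n = ⌊(n·75+123)/178⌋ for n = 0 … 81:
  n=0…9: ⌊123/178⌋=0 ⌊198/178⌋=1 ⌊273/178⌋=1 ⌊348/178⌋=1 ⌊423/178⌋=2 ⌊498/178⌋=2 ⌊573/178⌋=3 ⌊648/178⌋=3 ⌊723/178⌋=4 ⌊798/178⌋=4
  n=10…19: ⌊873/178⌋=4 ⌊948/178⌋=5 ⌊1023/178⌋=5 ⌊1098/178⌋=6 ⌊1173/178⌋=6 ⌊1248/178⌋=7 ⌊1323/178⌋=7 ⌊1398/178⌋=7 ⌊1473/178⌋=8 ⌊1548/178⌋=8
  n=20…29: ⌊1623/178⌋=9 ⌊1698/178⌋=9 ⌊1773/178⌋=9 ⌊1848/178⌋=10 ⌊1923/178⌋=10 ⌊1998/178⌋=11 ⌊2073/178⌋=11 ⌊2148/178⌋=12 ⌊2223/178⌋=12 ⌊2298/178⌋=12
  n=30…39: ⌊2373/178⌋=13 ⌊2448/178⌋=13 ⌊2523/178⌋=14 ⌊2598/178⌋=14 ⌊2673/178⌋=15 ⌊2748/178⌋=15 ⌊2823/178⌋=15 ⌊2898/178⌋=16 ⌊2973/178⌋=16 ⌊3048/178⌋=17
  n=40…49: ⌊3123/178⌋=17 ⌊3198/178⌋=17 ⌊3273/178⌋=18 ⌊3348/178⌋=18 ⌊3423/178⌋=19 ⌊3498/178⌋=19 ⌊3573/178⌋=20 ⌊3648/178⌋=20 ⌊3723/178⌋=20 ⌊3798/178⌋=21
  n=50…59: ⌊3873/178⌋=21 ⌊3948/178⌋=22 ⌊4023/178⌋=22 ⌊4098/178⌋=23 ⌊4173/178⌋=23 ⌊4248/178⌋=23 ⌊4323/178⌋=24 ⌊4398/178⌋=24 ⌊4473/178⌋=25 ⌊4548/178⌋=25
  n=60…69: ⌊4623/178⌋=25 ⌊4698/178⌋=26 ⌊4773/178⌋=26 ⌊4848/178⌋=27 ⌊4923/178⌋=27 ⌊4998/178⌋=28 ⌊5073/178⌋=28 ⌊5148/178⌋=28 ⌊5223/178⌋=29 ⌊5298/178⌋=29
  n=70…79: ⌊5373/178⌋=30 ⌊5448/178⌋=30 ⌊5523/178⌋=31 ⌊5598/178⌋=31 ⌊5673/178⌋=31 ⌊5748/178⌋=32 ⌊5823/178⌋=32 ⌊5898/178⌋=33 ⌊5973/178⌋=33 ⌊6048/178⌋=33
  n=80…81: ⌊6123/178⌋=34 ⌊6198/178⌋=34
s_n = t_(n+1) − t_n for n = 0 … 80 gives
prefix = 100101010010101001010010101001010100101001010100101010010100101010010101001010010
slide a length-6 window over [0..5] … [75..80] (76 windows); first occurrence of each distinct factor:
  [  0..  5] 100101
  [  1..  6] 001010
  [  2..  7] 010101
  [  3..  8] 101010
  [  4..  9] 010100
  [  5.. 10] 101001
  [  6.. 11] 010010
  (the other 69 windows repeat one of these)
distinct factors: {001010, 010010, 010100, 010101, 100101, 101001, 101010}
count = 7  (Sturmian bound for length 6 is 7)


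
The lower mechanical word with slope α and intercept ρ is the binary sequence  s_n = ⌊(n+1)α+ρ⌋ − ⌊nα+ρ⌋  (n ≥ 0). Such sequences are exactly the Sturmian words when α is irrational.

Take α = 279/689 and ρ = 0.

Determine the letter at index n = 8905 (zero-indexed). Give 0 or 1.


(n+1)α + ρ = (8906·279) / 689 = 2484774/689
nα + ρ     = (8905·279) / 689 = 2484495/689
⌊2484774/689⌋ = 3606,  ⌊2484495/689⌋ = 3605
s_{8905} = 3606 − 3605 = 1

1


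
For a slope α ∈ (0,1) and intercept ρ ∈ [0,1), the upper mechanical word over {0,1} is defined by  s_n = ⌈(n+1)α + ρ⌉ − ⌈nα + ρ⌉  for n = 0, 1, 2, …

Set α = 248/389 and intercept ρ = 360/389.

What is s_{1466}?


(n+1)α + ρ = (1467·248 + 360) / 389 = 364176/389
nα + ρ     = (1466·248 + 360) / 389 = 363928/389
⌈364176/389⌉ = 937,  ⌈363928/389⌉ = 936
s_{1466} = 937 − 936 = 1

1


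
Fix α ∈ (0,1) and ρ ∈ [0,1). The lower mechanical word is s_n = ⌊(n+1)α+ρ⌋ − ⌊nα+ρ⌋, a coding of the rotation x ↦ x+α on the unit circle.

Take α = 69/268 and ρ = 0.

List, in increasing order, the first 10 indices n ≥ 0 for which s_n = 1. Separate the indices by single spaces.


n=0: ⌊69/268⌋−⌊0/268⌋ = 0−0 = 0
n=1: ⌊138/268⌋−⌊69/268⌋ = 0−0 = 0
n=2: ⌊207/268⌋−⌊138/268⌋ = 0−0 = 0
n=3: ⌊276/268⌋−⌊207/268⌋ = 1−0 = 1  ← one
n=4: ⌊345/268⌋−⌊276/268⌋ = 1−1 = 0
n=5: ⌊414/268⌋−⌊345/268⌋ = 1−1 = 0
n=6: ⌊483/268⌋−⌊414/268⌋ = 1−1 = 0
n=7: ⌊552/268⌋−⌊483/268⌋ = 2−1 = 1  ← one
n=8: ⌊621/268⌋−⌊552/268⌋ = 2−2 = 0
n=9: ⌊690/268⌋−⌊621/268⌋ = 2−2 = 0
n=10: ⌊759/268⌋−⌊690/268⌋ = 2−2 = 0
n=11: ⌊828/268⌋−⌊759/268⌋ = 3−2 = 1  ← one
n=12: ⌊897/268⌋−⌊828/268⌋ = 3−3 = 0
n=13: ⌊966/268⌋−⌊897/268⌋ = 3−3 = 0
n=14: ⌊1035/268⌋−⌊966/268⌋ = 3−3 = 0
n=15: ⌊1104/268⌋−⌊1035/268⌋ = 4−3 = 1  ← one
n=16: ⌊1173/268⌋−⌊1104/268⌋ = 4−4 = 0
n=17: ⌊1242/268⌋−⌊1173/268⌋ = 4−4 = 0
n=18: ⌊1311/268⌋−⌊1242/268⌋ = 4−4 = 0
n=19: ⌊1380/268⌋−⌊1311/268⌋ = 5−4 = 1  ← one
n=20: ⌊1449/268⌋−⌊1380/268⌋ = 5−5 = 0
n=21: ⌊1518/268⌋−⌊1449/268⌋ = 5−5 = 0
n=22: ⌊1587/268⌋−⌊1518/268⌋ = 5−5 = 0
n=23: ⌊1656/268⌋−⌊1587/268⌋ = 6−5 = 1  ← one
n=24: ⌊1725/268⌋−⌊1656/268⌋ = 6−6 = 0
n=25: ⌊1794/268⌋−⌊1725/268⌋ = 6−6 = 0
n=26: ⌊1863/268⌋−⌊1794/268⌋ = 6−6 = 0
n=27: ⌊1932/268⌋−⌊1863/268⌋ = 7−6 = 1  ← one
n=28: ⌊2001/268⌋−⌊1932/268⌋ = 7−7 = 0
n=29: ⌊2070/268⌋−⌊2001/268⌋ = 7−7 = 0
n=30: ⌊2139/268⌋−⌊2070/268⌋ = 7−7 = 0
n=31: ⌊2208/268⌋−⌊2139/268⌋ = 8−7 = 1  ← one
n=32: ⌊2277/268⌋−⌊2208/268⌋ = 8−8 = 0
n=33: ⌊2346/268⌋−⌊2277/268⌋ = 8−8 = 0
n=34: ⌊2415/268⌋−⌊2346/268⌋ = 9−8 = 1  ← one
n=35: ⌊2484/268⌋−⌊2415/268⌋ = 9−9 = 0
n=36: ⌊2553/268⌋−⌊2484/268⌋ = 9−9 = 0
n=37: ⌊2622/268⌋−⌊2553/268⌋ = 9−9 = 0
n=38: ⌊2691/268⌋−⌊2622/268⌋ = 10−9 = 1  ← one
positions of the first 10 ones: 3 7 11 15 19 23 27 31 34 38

3 7 11 15 19 23 27 31 34 38


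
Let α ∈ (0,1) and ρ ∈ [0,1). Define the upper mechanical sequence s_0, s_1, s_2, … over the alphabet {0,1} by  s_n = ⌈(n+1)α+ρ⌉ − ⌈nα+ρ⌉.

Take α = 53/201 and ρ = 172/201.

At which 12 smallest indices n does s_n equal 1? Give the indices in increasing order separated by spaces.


0 4 8 11 15 19 23 27 30 34 38 42

n=0: ⌈225/201⌉−⌈172/201⌉ = 2−1 = 1  ← one
n=1: ⌈278/201⌉−⌈225/201⌉ = 2−2 = 0
n=2: ⌈331/201⌉−⌈278/201⌉ = 2−2 = 0
n=3: ⌈384/201⌉−⌈331/201⌉ = 2−2 = 0
n=4: ⌈437/201⌉−⌈384/201⌉ = 3−2 = 1  ← one
n=5: ⌈490/201⌉−⌈437/201⌉ = 3−3 = 0
n=6: ⌈543/201⌉−⌈490/201⌉ = 3−3 = 0
n=7: ⌈596/201⌉−⌈543/201⌉ = 3−3 = 0
n=8: ⌈649/201⌉−⌈596/201⌉ = 4−3 = 1  ← one
n=9: ⌈702/201⌉−⌈649/201⌉ = 4−4 = 0
n=10: ⌈755/201⌉−⌈702/201⌉ = 4−4 = 0
n=11: ⌈808/201⌉−⌈755/201⌉ = 5−4 = 1  ← one
n=12: ⌈861/201⌉−⌈808/201⌉ = 5−5 = 0
n=13: ⌈914/201⌉−⌈861/201⌉ = 5−5 = 0
n=14: ⌈967/201⌉−⌈914/201⌉ = 5−5 = 0
n=15: ⌈1020/201⌉−⌈967/201⌉ = 6−5 = 1  ← one
n=16: ⌈1073/201⌉−⌈1020/201⌉ = 6−6 = 0
n=17: ⌈1126/201⌉−⌈1073/201⌉ = 6−6 = 0
n=18: ⌈1179/201⌉−⌈1126/201⌉ = 6−6 = 0
n=19: ⌈1232/201⌉−⌈1179/201⌉ = 7−6 = 1  ← one
n=20: ⌈1285/201⌉−⌈1232/201⌉ = 7−7 = 0
n=21: ⌈1338/201⌉−⌈1285/201⌉ = 7−7 = 0
n=22: ⌈1391/201⌉−⌈1338/201⌉ = 7−7 = 0
n=23: ⌈1444/201⌉−⌈1391/201⌉ = 8−7 = 1  ← one
n=24: ⌈1497/201⌉−⌈1444/201⌉ = 8−8 = 0
n=25: ⌈1550/201⌉−⌈1497/201⌉ = 8−8 = 0
n=26: ⌈1603/201⌉−⌈1550/201⌉ = 8−8 = 0
n=27: ⌈1656/201⌉−⌈1603/201⌉ = 9−8 = 1  ← one
n=28: ⌈1709/201⌉−⌈1656/201⌉ = 9−9 = 0
n=29: ⌈1762/201⌉−⌈1709/201⌉ = 9−9 = 0
n=30: ⌈1815/201⌉−⌈1762/201⌉ = 10−9 = 1  ← one
n=31: ⌈1868/201⌉−⌈1815/201⌉ = 10−10 = 0
n=32: ⌈1921/201⌉−⌈1868/201⌉ = 10−10 = 0
n=33: ⌈1974/201⌉−⌈1921/201⌉ = 10−10 = 0
n=34: ⌈2027/201⌉−⌈1974/201⌉ = 11−10 = 1  ← one
n=35: ⌈2080/201⌉−⌈2027/201⌉ = 11−11 = 0
n=36: ⌈2133/201⌉−⌈2080/201⌉ = 11−11 = 0
n=37: ⌈2186/201⌉−⌈2133/201⌉ = 11−11 = 0
n=38: ⌈2239/201⌉−⌈2186/201⌉ = 12−11 = 1  ← one
n=39: ⌈2292/201⌉−⌈2239/201⌉ = 12−12 = 0
n=40: ⌈2345/201⌉−⌈2292/201⌉ = 12−12 = 0
n=41: ⌈2398/201⌉−⌈2345/201⌉ = 12−12 = 0
n=42: ⌈2451/201⌉−⌈2398/201⌉ = 13−12 = 1  ← one
positions of the first 12 ones: 0 4 8 11 15 19 23 27 30 34 38 42


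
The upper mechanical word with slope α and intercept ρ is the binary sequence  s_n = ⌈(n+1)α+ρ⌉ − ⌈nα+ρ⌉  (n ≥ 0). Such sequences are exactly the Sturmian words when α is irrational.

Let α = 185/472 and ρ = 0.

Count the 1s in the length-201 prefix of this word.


79

#1s = Σ_{n=0}^{200} s_n = Σ_{n=0}^{200} (⌈(n+1)α+ρ⌉ − ⌈nα+ρ⌉)
the sum telescopes: every ⌈nα+ρ⌉ with 0 < n < 201 appears once with + and once with −, leaving ⌈201α+ρ⌉ − ⌈0·α+ρ⌉
201α + ρ = (201·185) / 472 = 37185/472
ρ = 0/472
⌈37185/472⌉ = 79,  ⌈0/472⌉ = 0
#1s = 79 − 0 = 79


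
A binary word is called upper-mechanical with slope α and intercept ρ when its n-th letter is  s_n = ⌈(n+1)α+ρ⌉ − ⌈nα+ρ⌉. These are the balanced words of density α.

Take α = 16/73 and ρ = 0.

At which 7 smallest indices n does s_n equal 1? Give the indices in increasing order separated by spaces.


0 4 9 13 18 22 27

n=0: ⌈16/73⌉−⌈0/73⌉ = 1−0 = 1  ← one
n=1: ⌈32/73⌉−⌈16/73⌉ = 1−1 = 0
n=2: ⌈48/73⌉−⌈32/73⌉ = 1−1 = 0
n=3: ⌈64/73⌉−⌈48/73⌉ = 1−1 = 0
n=4: ⌈80/73⌉−⌈64/73⌉ = 2−1 = 1  ← one
n=5: ⌈96/73⌉−⌈80/73⌉ = 2−2 = 0
n=6: ⌈112/73⌉−⌈96/73⌉ = 2−2 = 0
n=7: ⌈128/73⌉−⌈112/73⌉ = 2−2 = 0
n=8: ⌈144/73⌉−⌈128/73⌉ = 2−2 = 0
n=9: ⌈160/73⌉−⌈144/73⌉ = 3−2 = 1  ← one
n=10: ⌈176/73⌉−⌈160/73⌉ = 3−3 = 0
n=11: ⌈192/73⌉−⌈176/73⌉ = 3−3 = 0
n=12: ⌈208/73⌉−⌈192/73⌉ = 3−3 = 0
n=13: ⌈224/73⌉−⌈208/73⌉ = 4−3 = 1  ← one
n=14: ⌈240/73⌉−⌈224/73⌉ = 4−4 = 0
n=15: ⌈256/73⌉−⌈240/73⌉ = 4−4 = 0
n=16: ⌈272/73⌉−⌈256/73⌉ = 4−4 = 0
n=17: ⌈288/73⌉−⌈272/73⌉ = 4−4 = 0
n=18: ⌈304/73⌉−⌈288/73⌉ = 5−4 = 1  ← one
n=19: ⌈320/73⌉−⌈304/73⌉ = 5−5 = 0
n=20: ⌈336/73⌉−⌈320/73⌉ = 5−5 = 0
n=21: ⌈352/73⌉−⌈336/73⌉ = 5−5 = 0
n=22: ⌈368/73⌉−⌈352/73⌉ = 6−5 = 1  ← one
n=23: ⌈384/73⌉−⌈368/73⌉ = 6−6 = 0
n=24: ⌈400/73⌉−⌈384/73⌉ = 6−6 = 0
n=25: ⌈416/73⌉−⌈400/73⌉ = 6−6 = 0
n=26: ⌈432/73⌉−⌈416/73⌉ = 6−6 = 0
n=27: ⌈448/73⌉−⌈432/73⌉ = 7−6 = 1  ← one
positions of the first 7 ones: 0 4 9 13 18 22 27


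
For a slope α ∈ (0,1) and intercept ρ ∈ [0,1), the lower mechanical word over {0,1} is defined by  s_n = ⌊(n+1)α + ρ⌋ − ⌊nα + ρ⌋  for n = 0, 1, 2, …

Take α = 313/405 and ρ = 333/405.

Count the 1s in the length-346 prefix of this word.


268

#1s = Σ_{n=0}^{345} s_n = Σ_{n=0}^{345} (⌊(n+1)α+ρ⌋ − ⌊nα+ρ⌋)
the sum telescopes: every ⌊nα+ρ⌋ with 0 < n < 346 appears once with + and once with −, leaving ⌊346α+ρ⌋ − ⌊0·α+ρ⌋
346α + ρ = (346·313 + 333) / 405 = 108631/405
ρ = 333/405
⌊108631/405⌋ = 268,  ⌊333/405⌋ = 0
#1s = 268 − 0 = 268


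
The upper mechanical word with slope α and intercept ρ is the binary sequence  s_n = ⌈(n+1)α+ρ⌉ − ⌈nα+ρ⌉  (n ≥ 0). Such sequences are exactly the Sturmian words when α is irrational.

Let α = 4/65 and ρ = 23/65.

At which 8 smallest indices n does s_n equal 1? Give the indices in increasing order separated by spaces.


n=0: ⌈27/65⌉−⌈23/65⌉ = 1−1 = 0
n=1: ⌈31/65⌉−⌈27/65⌉ = 1−1 = 0
  …
n=10: ⌈67/65⌉−⌈63/65⌉ = 2−1 = 1  ← one
n=11: ⌈71/65⌉−⌈67/65⌉ = 2−2 = 0
n=12: ⌈75/65⌉−⌈71/65⌉ = 2−2 = 0
  …
n=26: ⌈131/65⌉−⌈127/65⌉ = 3−2 = 1  ← one
n=27: ⌈135/65⌉−⌈131/65⌉ = 3−3 = 0
n=28: ⌈139/65⌉−⌈135/65⌉ = 3−3 = 0
  …
n=43: ⌈199/65⌉−⌈195/65⌉ = 4−3 = 1  ← one
n=44: ⌈203/65⌉−⌈199/65⌉ = 4−4 = 0
n=45: ⌈207/65⌉−⌈203/65⌉ = 4−4 = 0
  …
n=59: ⌈263/65⌉−⌈259/65⌉ = 5−4 = 1  ← one
n=60: ⌈267/65⌉−⌈263/65⌉ = 5−5 = 0
n=61: ⌈271/65⌉−⌈267/65⌉ = 5−5 = 0
  …
n=75: ⌈327/65⌉−⌈323/65⌉ = 6−5 = 1  ← one
n=76: ⌈331/65⌉−⌈327/65⌉ = 6−6 = 0
n=77: ⌈335/65⌉−⌈331/65⌉ = 6−6 = 0
  …
n=91: ⌈391/65⌉−⌈387/65⌉ = 7−6 = 1  ← one
n=92: ⌈395/65⌉−⌈391/65⌉ = 7−7 = 0
n=93: ⌈399/65⌉−⌈395/65⌉ = 7−7 = 0
  …
n=108: ⌈459/65⌉−⌈455/65⌉ = 8−7 = 1  ← one
n=109: ⌈463/65⌉−⌈459/65⌉ = 8−8 = 0
n=110: ⌈467/65⌉−⌈463/65⌉ = 8−8 = 0
  …
n=124: ⌈523/65⌉−⌈519/65⌉ = 9−8 = 1  ← one
positions of the first 8 ones: 10 26 43 59 75 91 108 124

10 26 43 59 75 91 108 124


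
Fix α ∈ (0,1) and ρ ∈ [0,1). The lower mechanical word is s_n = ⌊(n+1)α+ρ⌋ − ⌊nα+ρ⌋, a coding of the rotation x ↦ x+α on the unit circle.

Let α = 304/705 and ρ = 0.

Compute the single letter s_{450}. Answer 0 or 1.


0

(n+1)α + ρ = (451·304) / 705 = 137104/705
nα + ρ     = (450·304) / 705 = 136800/705
⌊137104/705⌋ = 194,  ⌊136800/705⌋ = 194
s_{450} = 194 − 194 = 0


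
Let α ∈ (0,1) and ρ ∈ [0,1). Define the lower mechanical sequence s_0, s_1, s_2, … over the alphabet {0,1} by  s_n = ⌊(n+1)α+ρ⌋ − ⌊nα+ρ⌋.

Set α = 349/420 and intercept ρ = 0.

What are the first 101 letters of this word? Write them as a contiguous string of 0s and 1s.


01111011111011111011111011111011111011111011111011111011111011111011110111110111110111110111110111110

n=0: ⌊(1·349)/420⌋ − ⌊(0·349)/420⌋ = ⌊349/420⌋ − ⌊0/420⌋ = 0 − 0 = 0
n=1: ⌊(2·349)/420⌋ − ⌊(1·349)/420⌋ = ⌊698/420⌋ − ⌊349/420⌋ = 1 − 0 = 1
n=2: ⌊(3·349)/420⌋ − ⌊(2·349)/420⌋ = ⌊1047/420⌋ − ⌊698/420⌋ = 2 − 1 = 1
n=3: ⌊(4·349)/420⌋ − ⌊(3·349)/420⌋ = ⌊1396/420⌋ − ⌊1047/420⌋ = 3 − 2 = 1
n=4: ⌊(5·349)/420⌋ − ⌊(4·349)/420⌋ = ⌊1745/420⌋ − ⌊1396/420⌋ = 4 − 3 = 1
n=5: ⌊(6·349)/420⌋ − ⌊(5·349)/420⌋ = ⌊2094/420⌋ − ⌊1745/420⌋ = 4 − 4 = 0
n=6: ⌊(7·349)/420⌋ − ⌊(6·349)/420⌋ = ⌊2443/420⌋ − ⌊2094/420⌋ = 5 − 4 = 1
n=7: ⌊(8·349)/420⌋ − ⌊(7·349)/420⌋ = ⌊2792/420⌋ − ⌊2443/420⌋ = 6 − 5 = 1
n=8: ⌊(9·349)/420⌋ − ⌊(8·349)/420⌋ = ⌊3141/420⌋ − ⌊2792/420⌋ = 7 − 6 = 1
n=9: ⌊(10·349)/420⌋ − ⌊(9·349)/420⌋ = ⌊3490/420⌋ − ⌊3141/420⌋ = 8 − 7 = 1
n=10: ⌊(11·349)/420⌋ − ⌊(10·349)/420⌋ = ⌊3839/420⌋ − ⌊3490/420⌋ = 9 − 8 = 1
n=11: ⌊(12·349)/420⌋ − ⌊(11·349)/420⌋ = ⌊4188/420⌋ − ⌊3839/420⌋ = 9 − 9 = 0
n=12: ⌊(13·349)/420⌋ − ⌊(12·349)/420⌋ = ⌊4537/420⌋ − ⌊4188/420⌋ = 10 − 9 = 1
n=13: ⌊(14·349)/420⌋ − ⌊(13·349)/420⌋ = ⌊4886/420⌋ − ⌊4537/420⌋ = 11 − 10 = 1
n=14: ⌊(15·349)/420⌋ − ⌊(14·349)/420⌋ = ⌊5235/420⌋ − ⌊4886/420⌋ = 12 − 11 = 1
n=15: ⌊(16·349)/420⌋ − ⌊(15·349)/420⌋ = ⌊5584/420⌋ − ⌊5235/420⌋ = 13 − 12 = 1
n=16: ⌊(17·349)/420⌋ − ⌊(16·349)/420⌋ = ⌊5933/420⌋ − ⌊5584/420⌋ = 14 − 13 = 1
n=17: ⌊(18·349)/420⌋ − ⌊(17·349)/420⌋ = ⌊6282/420⌋ − ⌊5933/420⌋ = 14 − 14 = 0
n=18: ⌊(19·349)/420⌋ − ⌊(18·349)/420⌋ = ⌊6631/420⌋ − ⌊6282/420⌋ = 15 − 14 = 1
n=19: ⌊(20·349)/420⌋ − ⌊(19·349)/420⌋ = ⌊6980/420⌋ − ⌊6631/420⌋ = 16 − 15 = 1
n=20: ⌊(21·349)/420⌋ − ⌊(20·349)/420⌋ = ⌊7329/420⌋ − ⌊6980/420⌋ = 17 − 16 = 1
n=21: ⌊(22·349)/420⌋ − ⌊(21·349)/420⌋ = ⌊7678/420⌋ − ⌊7329/420⌋ = 18 − 17 = 1
n=22: ⌊(23·349)/420⌋ − ⌊(22·349)/420⌋ = ⌊8027/420⌋ − ⌊7678/420⌋ = 19 − 18 = 1
n=23: ⌊(24·349)/420⌋ − ⌊(23·349)/420⌋ = ⌊8376/420⌋ − ⌊8027/420⌋ = 19 − 19 = 0
n=24: ⌊(25·349)/420⌋ − ⌊(24·349)/420⌋ = ⌊8725/420⌋ − ⌊8376/420⌋ = 20 − 19 = 1
n=25: ⌊(26·349)/420⌋ − ⌊(25·349)/420⌋ = ⌊9074/420⌋ − ⌊8725/420⌋ = 21 − 20 = 1
n=26: ⌊(27·349)/420⌋ − ⌊(26·349)/420⌋ = ⌊9423/420⌋ − ⌊9074/420⌋ = 22 − 21 = 1
n=27: ⌊(28·349)/420⌋ − ⌊(27·349)/420⌋ = ⌊9772/420⌋ − ⌊9423/420⌋ = 23 − 22 = 1
n=28: ⌊(29·349)/420⌋ − ⌊(28·349)/420⌋ = ⌊10121/420⌋ − ⌊9772/420⌋ = 24 − 23 = 1
n=29: ⌊(30·349)/420⌋ − ⌊(29·349)/420⌋ = ⌊10470/420⌋ − ⌊10121/420⌋ = 24 − 24 = 0
n=30: ⌊(31·349)/420⌋ − ⌊(30·349)/420⌋ = ⌊10819/420⌋ − ⌊10470/420⌋ = 25 − 24 = 1
n=31: ⌊(32·349)/420⌋ − ⌊(31·349)/420⌋ = ⌊11168/420⌋ − ⌊10819/420⌋ = 26 − 25 = 1
n=32: ⌊(33·349)/420⌋ − ⌊(32·349)/420⌋ = ⌊11517/420⌋ − ⌊11168/420⌋ = 27 − 26 = 1
n=33: ⌊(34·349)/420⌋ − ⌊(33·349)/420⌋ = ⌊11866/420⌋ − ⌊11517/420⌋ = 28 − 27 = 1
n=34: ⌊(35·349)/420⌋ − ⌊(34·349)/420⌋ = ⌊12215/420⌋ − ⌊11866/420⌋ = 29 − 28 = 1
n=35: ⌊(36·349)/420⌋ − ⌊(35·349)/420⌋ = ⌊12564/420⌋ − ⌊12215/420⌋ = 29 − 29 = 0
n=36: ⌊(37·349)/420⌋ − ⌊(36·349)/420⌋ = ⌊12913/420⌋ − ⌊12564/420⌋ = 30 − 29 = 1
n=37: ⌊(38·349)/420⌋ − ⌊(37·349)/420⌋ = ⌊13262/420⌋ − ⌊12913/420⌋ = 31 − 30 = 1
n=38: ⌊(39·349)/420⌋ − ⌊(38·349)/420⌋ = ⌊13611/420⌋ − ⌊13262/420⌋ = 32 − 31 = 1
n=39: ⌊(40·349)/420⌋ − ⌊(39·349)/420⌋ = ⌊13960/420⌋ − ⌊13611/420⌋ = 33 − 32 = 1
n=40: ⌊(41·349)/420⌋ − ⌊(40·349)/420⌋ = ⌊14309/420⌋ − ⌊13960/420⌋ = 34 − 33 = 1
n=41: ⌊(42·349)/420⌋ − ⌊(41·349)/420⌋ = ⌊14658/420⌋ − ⌊14309/420⌋ = 34 − 34 = 0
n=42: ⌊(43·349)/420⌋ − ⌊(42·349)/420⌋ = ⌊15007/420⌋ − ⌊14658/420⌋ = 35 − 34 = 1
n=43: ⌊(44·349)/420⌋ − ⌊(43·349)/420⌋ = ⌊15356/420⌋ − ⌊15007/420⌋ = 36 − 35 = 1
n=44: ⌊(45·349)/420⌋ − ⌊(44·349)/420⌋ = ⌊15705/420⌋ − ⌊15356/420⌋ = 37 − 36 = 1
n=45: ⌊(46·349)/420⌋ − ⌊(45·349)/420⌋ = ⌊16054/420⌋ − ⌊15705/420⌋ = 38 − 37 = 1
n=46: ⌊(47·349)/420⌋ − ⌊(46·349)/420⌋ = ⌊16403/420⌋ − ⌊16054/420⌋ = 39 − 38 = 1
n=47: ⌊(48·349)/420⌋ − ⌊(47·349)/420⌋ = ⌊16752/420⌋ − ⌊16403/420⌋ = 39 − 39 = 0
n=48: ⌊(49·349)/420⌋ − ⌊(48·349)/420⌋ = ⌊17101/420⌋ − ⌊16752/420⌋ = 40 − 39 = 1
n=49: ⌊(50·349)/420⌋ − ⌊(49·349)/420⌋ = ⌊17450/420⌋ − ⌊17101/420⌋ = 41 − 40 = 1
n=50: ⌊(51·349)/420⌋ − ⌊(50·349)/420⌋ = ⌊17799/420⌋ − ⌊17450/420⌋ = 42 − 41 = 1
n=51: ⌊(52·349)/420⌋ − ⌊(51·349)/420⌋ = ⌊18148/420⌋ − ⌊17799/420⌋ = 43 − 42 = 1
n=52: ⌊(53·349)/420⌋ − ⌊(52·349)/420⌋ = ⌊18497/420⌋ − ⌊18148/420⌋ = 44 − 43 = 1
n=53: ⌊(54·349)/420⌋ − ⌊(53·349)/420⌋ = ⌊18846/420⌋ − ⌊18497/420⌋ = 44 − 44 = 0
n=54: ⌊(55·349)/420⌋ − ⌊(54·349)/420⌋ = ⌊19195/420⌋ − ⌊18846/420⌋ = 45 − 44 = 1
n=55: ⌊(56·349)/420⌋ − ⌊(55·349)/420⌋ = ⌊19544/420⌋ − ⌊19195/420⌋ = 46 − 45 = 1
n=56: ⌊(57·349)/420⌋ − ⌊(56·349)/420⌋ = ⌊19893/420⌋ − ⌊19544/420⌋ = 47 − 46 = 1
n=57: ⌊(58·349)/420⌋ − ⌊(57·349)/420⌋ = ⌊20242/420⌋ − ⌊19893/420⌋ = 48 − 47 = 1
n=58: ⌊(59·349)/420⌋ − ⌊(58·349)/420⌋ = ⌊20591/420⌋ − ⌊20242/420⌋ = 49 − 48 = 1
n=59: ⌊(60·349)/420⌋ − ⌊(59·349)/420⌋ = ⌊20940/420⌋ − ⌊20591/420⌋ = 49 − 49 = 0
n=60: ⌊(61·349)/420⌋ − ⌊(60·349)/420⌋ = ⌊21289/420⌋ − ⌊20940/420⌋ = 50 − 49 = 1
n=61: ⌊(62·349)/420⌋ − ⌊(61·349)/420⌋ = ⌊21638/420⌋ − ⌊21289/420⌋ = 51 − 50 = 1
n=62: ⌊(63·349)/420⌋ − ⌊(62·349)/420⌋ = ⌊21987/420⌋ − ⌊21638/420⌋ = 52 − 51 = 1
n=63: ⌊(64·349)/420⌋ − ⌊(63·349)/420⌋ = ⌊22336/420⌋ − ⌊21987/420⌋ = 53 − 52 = 1
n=64: ⌊(65·349)/420⌋ − ⌊(64·349)/420⌋ = ⌊22685/420⌋ − ⌊22336/420⌋ = 54 − 53 = 1
n=65: ⌊(66·349)/420⌋ − ⌊(65·349)/420⌋ = ⌊23034/420⌋ − ⌊22685/420⌋ = 54 − 54 = 0
n=66: ⌊(67·349)/420⌋ − ⌊(66·349)/420⌋ = ⌊23383/420⌋ − ⌊23034/420⌋ = 55 − 54 = 1
n=67: ⌊(68·349)/420⌋ − ⌊(67·349)/420⌋ = ⌊23732/420⌋ − ⌊23383/420⌋ = 56 − 55 = 1
n=68: ⌊(69·349)/420⌋ − ⌊(68·349)/420⌋ = ⌊24081/420⌋ − ⌊23732/420⌋ = 57 − 56 = 1
n=69: ⌊(70·349)/420⌋ − ⌊(69·349)/420⌋ = ⌊24430/420⌋ − ⌊24081/420⌋ = 58 − 57 = 1
n=70: ⌊(71·349)/420⌋ − ⌊(70·349)/420⌋ = ⌊24779/420⌋ − ⌊24430/420⌋ = 58 − 58 = 0
n=71: ⌊(72·349)/420⌋ − ⌊(71·349)/420⌋ = ⌊25128/420⌋ − ⌊24779/420⌋ = 59 − 58 = 1
n=72: ⌊(73·349)/420⌋ − ⌊(72·349)/420⌋ = ⌊25477/420⌋ − ⌊25128/420⌋ = 60 − 59 = 1
n=73: ⌊(74·349)/420⌋ − ⌊(73·349)/420⌋ = ⌊25826/420⌋ − ⌊25477/420⌋ = 61 − 60 = 1
n=74: ⌊(75·349)/420⌋ − ⌊(74·349)/420⌋ = ⌊26175/420⌋ − ⌊25826/420⌋ = 62 − 61 = 1
n=75: ⌊(76·349)/420⌋ − ⌊(75·349)/420⌋ = ⌊26524/420⌋ − ⌊26175/420⌋ = 63 − 62 = 1
n=76: ⌊(77·349)/420⌋ − ⌊(76·349)/420⌋ = ⌊26873/420⌋ − ⌊26524/420⌋ = 63 − 63 = 0
n=77: ⌊(78·349)/420⌋ − ⌊(77·349)/420⌋ = ⌊27222/420⌋ − ⌊26873/420⌋ = 64 − 63 = 1
n=78: ⌊(79·349)/420⌋ − ⌊(78·349)/420⌋ = ⌊27571/420⌋ − ⌊27222/420⌋ = 65 − 64 = 1
n=79: ⌊(80·349)/420⌋ − ⌊(79·349)/420⌋ = ⌊27920/420⌋ − ⌊27571/420⌋ = 66 − 65 = 1
n=80: ⌊(81·349)/420⌋ − ⌊(80·349)/420⌋ = ⌊28269/420⌋ − ⌊27920/420⌋ = 67 − 66 = 1
n=81: ⌊(82·349)/420⌋ − ⌊(81·349)/420⌋ = ⌊28618/420⌋ − ⌊28269/420⌋ = 68 − 67 = 1
n=82: ⌊(83·349)/420⌋ − ⌊(82·349)/420⌋ = ⌊28967/420⌋ − ⌊28618/420⌋ = 68 − 68 = 0
n=83: ⌊(84·349)/420⌋ − ⌊(83·349)/420⌋ = ⌊29316/420⌋ − ⌊28967/420⌋ = 69 − 68 = 1
n=84: ⌊(85·349)/420⌋ − ⌊(84·349)/420⌋ = ⌊29665/420⌋ − ⌊29316/420⌋ = 70 − 69 = 1
n=85: ⌊(86·349)/420⌋ − ⌊(85·349)/420⌋ = ⌊30014/420⌋ − ⌊29665/420⌋ = 71 − 70 = 1
n=86: ⌊(87·349)/420⌋ − ⌊(86·349)/420⌋ = ⌊30363/420⌋ − ⌊30014/420⌋ = 72 − 71 = 1
n=87: ⌊(88·349)/420⌋ − ⌊(87·349)/420⌋ = ⌊30712/420⌋ − ⌊30363/420⌋ = 73 − 72 = 1
n=88: ⌊(89·349)/420⌋ − ⌊(88·349)/420⌋ = ⌊31061/420⌋ − ⌊30712/420⌋ = 73 − 73 = 0
n=89: ⌊(90·349)/420⌋ − ⌊(89·349)/420⌋ = ⌊31410/420⌋ − ⌊31061/420⌋ = 74 − 73 = 1
n=90: ⌊(91·349)/420⌋ − ⌊(90·349)/420⌋ = ⌊31759/420⌋ − ⌊31410/420⌋ = 75 − 74 = 1
n=91: ⌊(92·349)/420⌋ − ⌊(91·349)/420⌋ = ⌊32108/420⌋ − ⌊31759/420⌋ = 76 − 75 = 1
n=92: ⌊(93·349)/420⌋ − ⌊(92·349)/420⌋ = ⌊32457/420⌋ − ⌊32108/420⌋ = 77 − 76 = 1
n=93: ⌊(94·349)/420⌋ − ⌊(93·349)/420⌋ = ⌊32806/420⌋ − ⌊32457/420⌋ = 78 − 77 = 1
n=94: ⌊(95·349)/420⌋ − ⌊(94·349)/420⌋ = ⌊33155/420⌋ − ⌊32806/420⌋ = 78 − 78 = 0
n=95: ⌊(96·349)/420⌋ − ⌊(95·349)/420⌋ = ⌊33504/420⌋ − ⌊33155/420⌋ = 79 − 78 = 1
n=96: ⌊(97·349)/420⌋ − ⌊(96·349)/420⌋ = ⌊33853/420⌋ − ⌊33504/420⌋ = 80 − 79 = 1
n=97: ⌊(98·349)/420⌋ − ⌊(97·349)/420⌋ = ⌊34202/420⌋ − ⌊33853/420⌋ = 81 − 80 = 1
n=98: ⌊(99·349)/420⌋ − ⌊(98·349)/420⌋ = ⌊34551/420⌋ − ⌊34202/420⌋ = 82 − 81 = 1
n=99: ⌊(100·349)/420⌋ − ⌊(99·349)/420⌋ = ⌊34900/420⌋ − ⌊34551/420⌋ = 83 − 82 = 1
n=100: ⌊(101·349)/420⌋ − ⌊(100·349)/420⌋ = ⌊35249/420⌋ − ⌊34900/420⌋ = 83 − 83 = 0


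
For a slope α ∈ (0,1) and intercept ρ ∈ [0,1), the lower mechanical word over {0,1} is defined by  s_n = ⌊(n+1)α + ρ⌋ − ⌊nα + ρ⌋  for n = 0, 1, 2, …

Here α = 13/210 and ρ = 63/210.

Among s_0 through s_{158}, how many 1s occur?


#1s = Σ_{n=0}^{158} s_n = Σ_{n=0}^{158} (⌊(n+1)α+ρ⌋ − ⌊nα+ρ⌋)
the sum telescopes: every ⌊nα+ρ⌋ with 0 < n < 159 appears once with + and once with −, leaving ⌊159α+ρ⌋ − ⌊0·α+ρ⌋
159α + ρ = (159·13 + 63) / 210 = 2130/210
ρ = 63/210
⌊2130/210⌋ = 10,  ⌊63/210⌋ = 0
#1s = 10 − 0 = 10

10


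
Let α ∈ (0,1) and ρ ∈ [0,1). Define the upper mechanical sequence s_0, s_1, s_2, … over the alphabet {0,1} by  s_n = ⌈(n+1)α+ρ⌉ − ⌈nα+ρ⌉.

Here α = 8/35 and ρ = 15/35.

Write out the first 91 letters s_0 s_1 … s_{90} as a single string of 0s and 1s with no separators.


0010001000010001000010001000100001000100010000100010000100010001000010001000100001000100001

n=0: ⌈(1·8+15)/35⌉ − ⌈(0·8+15)/35⌉ = ⌈23/35⌉ − ⌈15/35⌉ = 1 − 1 = 0
n=1: ⌈(2·8+15)/35⌉ − ⌈(1·8+15)/35⌉ = ⌈31/35⌉ − ⌈23/35⌉ = 1 − 1 = 0
n=2: ⌈(3·8+15)/35⌉ − ⌈(2·8+15)/35⌉ = ⌈39/35⌉ − ⌈31/35⌉ = 2 − 1 = 1
n=3: ⌈(4·8+15)/35⌉ − ⌈(3·8+15)/35⌉ = ⌈47/35⌉ − ⌈39/35⌉ = 2 − 2 = 0
n=4: ⌈(5·8+15)/35⌉ − ⌈(4·8+15)/35⌉ = ⌈55/35⌉ − ⌈47/35⌉ = 2 − 2 = 0
n=5: ⌈(6·8+15)/35⌉ − ⌈(5·8+15)/35⌉ = ⌈63/35⌉ − ⌈55/35⌉ = 2 − 2 = 0
n=6: ⌈(7·8+15)/35⌉ − ⌈(6·8+15)/35⌉ = ⌈71/35⌉ − ⌈63/35⌉ = 3 − 2 = 1
n=7: ⌈(8·8+15)/35⌉ − ⌈(7·8+15)/35⌉ = ⌈79/35⌉ − ⌈71/35⌉ = 3 − 3 = 0
n=8: ⌈(9·8+15)/35⌉ − ⌈(8·8+15)/35⌉ = ⌈87/35⌉ − ⌈79/35⌉ = 3 − 3 = 0
n=9: ⌈(10·8+15)/35⌉ − ⌈(9·8+15)/35⌉ = ⌈95/35⌉ − ⌈87/35⌉ = 3 − 3 = 0
n=10: ⌈(11·8+15)/35⌉ − ⌈(10·8+15)/35⌉ = ⌈103/35⌉ − ⌈95/35⌉ = 3 − 3 = 0
n=11: ⌈(12·8+15)/35⌉ − ⌈(11·8+15)/35⌉ = ⌈111/35⌉ − ⌈103/35⌉ = 4 − 3 = 1
n=12: ⌈(13·8+15)/35⌉ − ⌈(12·8+15)/35⌉ = ⌈119/35⌉ − ⌈111/35⌉ = 4 − 4 = 0
n=13: ⌈(14·8+15)/35⌉ − ⌈(13·8+15)/35⌉ = ⌈127/35⌉ − ⌈119/35⌉ = 4 − 4 = 0
n=14: ⌈(15·8+15)/35⌉ − ⌈(14·8+15)/35⌉ = ⌈135/35⌉ − ⌈127/35⌉ = 4 − 4 = 0
n=15: ⌈(16·8+15)/35⌉ − ⌈(15·8+15)/35⌉ = ⌈143/35⌉ − ⌈135/35⌉ = 5 − 4 = 1
n=16: ⌈(17·8+15)/35⌉ − ⌈(16·8+15)/35⌉ = ⌈151/35⌉ − ⌈143/35⌉ = 5 − 5 = 0
n=17: ⌈(18·8+15)/35⌉ − ⌈(17·8+15)/35⌉ = ⌈159/35⌉ − ⌈151/35⌉ = 5 − 5 = 0
n=18: ⌈(19·8+15)/35⌉ − ⌈(18·8+15)/35⌉ = ⌈167/35⌉ − ⌈159/35⌉ = 5 − 5 = 0
n=19: ⌈(20·8+15)/35⌉ − ⌈(19·8+15)/35⌉ = ⌈175/35⌉ − ⌈167/35⌉ = 5 − 5 = 0
n=20: ⌈(21·8+15)/35⌉ − ⌈(20·8+15)/35⌉ = ⌈183/35⌉ − ⌈175/35⌉ = 6 − 5 = 1
n=21: ⌈(22·8+15)/35⌉ − ⌈(21·8+15)/35⌉ = ⌈191/35⌉ − ⌈183/35⌉ = 6 − 6 = 0
n=22: ⌈(23·8+15)/35⌉ − ⌈(22·8+15)/35⌉ = ⌈199/35⌉ − ⌈191/35⌉ = 6 − 6 = 0
n=23: ⌈(24·8+15)/35⌉ − ⌈(23·8+15)/35⌉ = ⌈207/35⌉ − ⌈199/35⌉ = 6 − 6 = 0
n=24: ⌈(25·8+15)/35⌉ − ⌈(24·8+15)/35⌉ = ⌈215/35⌉ − ⌈207/35⌉ = 7 − 6 = 1
n=25: ⌈(26·8+15)/35⌉ − ⌈(25·8+15)/35⌉ = ⌈223/35⌉ − ⌈215/35⌉ = 7 − 7 = 0
n=26: ⌈(27·8+15)/35⌉ − ⌈(26·8+15)/35⌉ = ⌈231/35⌉ − ⌈223/35⌉ = 7 − 7 = 0
n=27: ⌈(28·8+15)/35⌉ − ⌈(27·8+15)/35⌉ = ⌈239/35⌉ − ⌈231/35⌉ = 7 − 7 = 0
n=28: ⌈(29·8+15)/35⌉ − ⌈(28·8+15)/35⌉ = ⌈247/35⌉ − ⌈239/35⌉ = 8 − 7 = 1
n=29: ⌈(30·8+15)/35⌉ − ⌈(29·8+15)/35⌉ = ⌈255/35⌉ − ⌈247/35⌉ = 8 − 8 = 0
n=30: ⌈(31·8+15)/35⌉ − ⌈(30·8+15)/35⌉ = ⌈263/35⌉ − ⌈255/35⌉ = 8 − 8 = 0
n=31: ⌈(32·8+15)/35⌉ − ⌈(31·8+15)/35⌉ = ⌈271/35⌉ − ⌈263/35⌉ = 8 − 8 = 0
n=32: ⌈(33·8+15)/35⌉ − ⌈(32·8+15)/35⌉ = ⌈279/35⌉ − ⌈271/35⌉ = 8 − 8 = 0
n=33: ⌈(34·8+15)/35⌉ − ⌈(33·8+15)/35⌉ = ⌈287/35⌉ − ⌈279/35⌉ = 9 − 8 = 1
n=34: ⌈(35·8+15)/35⌉ − ⌈(34·8+15)/35⌉ = ⌈295/35⌉ − ⌈287/35⌉ = 9 − 9 = 0
n=35: ⌈(36·8+15)/35⌉ − ⌈(35·8+15)/35⌉ = ⌈303/35⌉ − ⌈295/35⌉ = 9 − 9 = 0
n=36: ⌈(37·8+15)/35⌉ − ⌈(36·8+15)/35⌉ = ⌈311/35⌉ − ⌈303/35⌉ = 9 − 9 = 0
n=37: ⌈(38·8+15)/35⌉ − ⌈(37·8+15)/35⌉ = ⌈319/35⌉ − ⌈311/35⌉ = 10 − 9 = 1
n=38: ⌈(39·8+15)/35⌉ − ⌈(38·8+15)/35⌉ = ⌈327/35⌉ − ⌈319/35⌉ = 10 − 10 = 0
n=39: ⌈(40·8+15)/35⌉ − ⌈(39·8+15)/35⌉ = ⌈335/35⌉ − ⌈327/35⌉ = 10 − 10 = 0
n=40: ⌈(41·8+15)/35⌉ − ⌈(40·8+15)/35⌉ = ⌈343/35⌉ − ⌈335/35⌉ = 10 − 10 = 0
n=41: ⌈(42·8+15)/35⌉ − ⌈(41·8+15)/35⌉ = ⌈351/35⌉ − ⌈343/35⌉ = 11 − 10 = 1
n=42: ⌈(43·8+15)/35⌉ − ⌈(42·8+15)/35⌉ = ⌈359/35⌉ − ⌈351/35⌉ = 11 − 11 = 0
n=43: ⌈(44·8+15)/35⌉ − ⌈(43·8+15)/35⌉ = ⌈367/35⌉ − ⌈359/35⌉ = 11 − 11 = 0
n=44: ⌈(45·8+15)/35⌉ − ⌈(44·8+15)/35⌉ = ⌈375/35⌉ − ⌈367/35⌉ = 11 − 11 = 0
n=45: ⌈(46·8+15)/35⌉ − ⌈(45·8+15)/35⌉ = ⌈383/35⌉ − ⌈375/35⌉ = 11 − 11 = 0
n=46: ⌈(47·8+15)/35⌉ − ⌈(46·8+15)/35⌉ = ⌈391/35⌉ − ⌈383/35⌉ = 12 − 11 = 1
n=47: ⌈(48·8+15)/35⌉ − ⌈(47·8+15)/35⌉ = ⌈399/35⌉ − ⌈391/35⌉ = 12 − 12 = 0
n=48: ⌈(49·8+15)/35⌉ − ⌈(48·8+15)/35⌉ = ⌈407/35⌉ − ⌈399/35⌉ = 12 − 12 = 0
n=49: ⌈(50·8+15)/35⌉ − ⌈(49·8+15)/35⌉ = ⌈415/35⌉ − ⌈407/35⌉ = 12 − 12 = 0
n=50: ⌈(51·8+15)/35⌉ − ⌈(50·8+15)/35⌉ = ⌈423/35⌉ − ⌈415/35⌉ = 13 − 12 = 1
n=51: ⌈(52·8+15)/35⌉ − ⌈(51·8+15)/35⌉ = ⌈431/35⌉ − ⌈423/35⌉ = 13 − 13 = 0
n=52: ⌈(53·8+15)/35⌉ − ⌈(52·8+15)/35⌉ = ⌈439/35⌉ − ⌈431/35⌉ = 13 − 13 = 0
n=53: ⌈(54·8+15)/35⌉ − ⌈(53·8+15)/35⌉ = ⌈447/35⌉ − ⌈439/35⌉ = 13 − 13 = 0
n=54: ⌈(55·8+15)/35⌉ − ⌈(54·8+15)/35⌉ = ⌈455/35⌉ − ⌈447/35⌉ = 13 − 13 = 0
n=55: ⌈(56·8+15)/35⌉ − ⌈(55·8+15)/35⌉ = ⌈463/35⌉ − ⌈455/35⌉ = 14 − 13 = 1
n=56: ⌈(57·8+15)/35⌉ − ⌈(56·8+15)/35⌉ = ⌈471/35⌉ − ⌈463/35⌉ = 14 − 14 = 0
n=57: ⌈(58·8+15)/35⌉ − ⌈(57·8+15)/35⌉ = ⌈479/35⌉ − ⌈471/35⌉ = 14 − 14 = 0
n=58: ⌈(59·8+15)/35⌉ − ⌈(58·8+15)/35⌉ = ⌈487/35⌉ − ⌈479/35⌉ = 14 − 14 = 0
n=59: ⌈(60·8+15)/35⌉ − ⌈(59·8+15)/35⌉ = ⌈495/35⌉ − ⌈487/35⌉ = 15 − 14 = 1
n=60: ⌈(61·8+15)/35⌉ − ⌈(60·8+15)/35⌉ = ⌈503/35⌉ − ⌈495/35⌉ = 15 − 15 = 0
n=61: ⌈(62·8+15)/35⌉ − ⌈(61·8+15)/35⌉ = ⌈511/35⌉ − ⌈503/35⌉ = 15 − 15 = 0
n=62: ⌈(63·8+15)/35⌉ − ⌈(62·8+15)/35⌉ = ⌈519/35⌉ − ⌈511/35⌉ = 15 − 15 = 0
n=63: ⌈(64·8+15)/35⌉ − ⌈(63·8+15)/35⌉ = ⌈527/35⌉ − ⌈519/35⌉ = 16 − 15 = 1
n=64: ⌈(65·8+15)/35⌉ − ⌈(64·8+15)/35⌉ = ⌈535/35⌉ − ⌈527/35⌉ = 16 − 16 = 0
n=65: ⌈(66·8+15)/35⌉ − ⌈(65·8+15)/35⌉ = ⌈543/35⌉ − ⌈535/35⌉ = 16 − 16 = 0
n=66: ⌈(67·8+15)/35⌉ − ⌈(66·8+15)/35⌉ = ⌈551/35⌉ − ⌈543/35⌉ = 16 − 16 = 0
n=67: ⌈(68·8+15)/35⌉ − ⌈(67·8+15)/35⌉ = ⌈559/35⌉ − ⌈551/35⌉ = 16 − 16 = 0
n=68: ⌈(69·8+15)/35⌉ − ⌈(68·8+15)/35⌉ = ⌈567/35⌉ − ⌈559/35⌉ = 17 − 16 = 1
n=69: ⌈(70·8+15)/35⌉ − ⌈(69·8+15)/35⌉ = ⌈575/35⌉ − ⌈567/35⌉ = 17 − 17 = 0
n=70: ⌈(71·8+15)/35⌉ − ⌈(70·8+15)/35⌉ = ⌈583/35⌉ − ⌈575/35⌉ = 17 − 17 = 0
n=71: ⌈(72·8+15)/35⌉ − ⌈(71·8+15)/35⌉ = ⌈591/35⌉ − ⌈583/35⌉ = 17 − 17 = 0
n=72: ⌈(73·8+15)/35⌉ − ⌈(72·8+15)/35⌉ = ⌈599/35⌉ − ⌈591/35⌉ = 18 − 17 = 1
n=73: ⌈(74·8+15)/35⌉ − ⌈(73·8+15)/35⌉ = ⌈607/35⌉ − ⌈599/35⌉ = 18 − 18 = 0
n=74: ⌈(75·8+15)/35⌉ − ⌈(74·8+15)/35⌉ = ⌈615/35⌉ − ⌈607/35⌉ = 18 − 18 = 0
n=75: ⌈(76·8+15)/35⌉ − ⌈(75·8+15)/35⌉ = ⌈623/35⌉ − ⌈615/35⌉ = 18 − 18 = 0
n=76: ⌈(77·8+15)/35⌉ − ⌈(76·8+15)/35⌉ = ⌈631/35⌉ − ⌈623/35⌉ = 19 − 18 = 1
n=77: ⌈(78·8+15)/35⌉ − ⌈(77·8+15)/35⌉ = ⌈639/35⌉ − ⌈631/35⌉ = 19 − 19 = 0
n=78: ⌈(79·8+15)/35⌉ − ⌈(78·8+15)/35⌉ = ⌈647/35⌉ − ⌈639/35⌉ = 19 − 19 = 0
n=79: ⌈(80·8+15)/35⌉ − ⌈(79·8+15)/35⌉ = ⌈655/35⌉ − ⌈647/35⌉ = 19 − 19 = 0
n=80: ⌈(81·8+15)/35⌉ − ⌈(80·8+15)/35⌉ = ⌈663/35⌉ − ⌈655/35⌉ = 19 − 19 = 0
n=81: ⌈(82·8+15)/35⌉ − ⌈(81·8+15)/35⌉ = ⌈671/35⌉ − ⌈663/35⌉ = 20 − 19 = 1
n=82: ⌈(83·8+15)/35⌉ − ⌈(82·8+15)/35⌉ = ⌈679/35⌉ − ⌈671/35⌉ = 20 − 20 = 0
n=83: ⌈(84·8+15)/35⌉ − ⌈(83·8+15)/35⌉ = ⌈687/35⌉ − ⌈679/35⌉ = 20 − 20 = 0
n=84: ⌈(85·8+15)/35⌉ − ⌈(84·8+15)/35⌉ = ⌈695/35⌉ − ⌈687/35⌉ = 20 − 20 = 0
n=85: ⌈(86·8+15)/35⌉ − ⌈(85·8+15)/35⌉ = ⌈703/35⌉ − ⌈695/35⌉ = 21 − 20 = 1
n=86: ⌈(87·8+15)/35⌉ − ⌈(86·8+15)/35⌉ = ⌈711/35⌉ − ⌈703/35⌉ = 21 − 21 = 0
n=87: ⌈(88·8+15)/35⌉ − ⌈(87·8+15)/35⌉ = ⌈719/35⌉ − ⌈711/35⌉ = 21 − 21 = 0
n=88: ⌈(89·8+15)/35⌉ − ⌈(88·8+15)/35⌉ = ⌈727/35⌉ − ⌈719/35⌉ = 21 − 21 = 0
n=89: ⌈(90·8+15)/35⌉ − ⌈(89·8+15)/35⌉ = ⌈735/35⌉ − ⌈727/35⌉ = 21 − 21 = 0
n=90: ⌈(91·8+15)/35⌉ − ⌈(90·8+15)/35⌉ = ⌈743/35⌉ − ⌈735/35⌉ = 22 − 21 = 1
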